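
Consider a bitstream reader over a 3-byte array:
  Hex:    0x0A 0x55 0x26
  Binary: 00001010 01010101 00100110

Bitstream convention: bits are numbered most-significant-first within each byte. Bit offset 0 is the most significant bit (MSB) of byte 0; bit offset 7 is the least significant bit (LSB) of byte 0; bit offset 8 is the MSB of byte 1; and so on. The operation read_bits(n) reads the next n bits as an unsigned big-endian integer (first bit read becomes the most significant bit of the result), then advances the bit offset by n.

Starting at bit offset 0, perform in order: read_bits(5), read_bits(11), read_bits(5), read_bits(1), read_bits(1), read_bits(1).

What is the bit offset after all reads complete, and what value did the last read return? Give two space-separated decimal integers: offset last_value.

Read 1: bits[0:5] width=5 -> value=1 (bin 00001); offset now 5 = byte 0 bit 5; 19 bits remain
Read 2: bits[5:16] width=11 -> value=597 (bin 01001010101); offset now 16 = byte 2 bit 0; 8 bits remain
Read 3: bits[16:21] width=5 -> value=4 (bin 00100); offset now 21 = byte 2 bit 5; 3 bits remain
Read 4: bits[21:22] width=1 -> value=1 (bin 1); offset now 22 = byte 2 bit 6; 2 bits remain
Read 5: bits[22:23] width=1 -> value=1 (bin 1); offset now 23 = byte 2 bit 7; 1 bits remain
Read 6: bits[23:24] width=1 -> value=0 (bin 0); offset now 24 = byte 3 bit 0; 0 bits remain

Answer: 24 0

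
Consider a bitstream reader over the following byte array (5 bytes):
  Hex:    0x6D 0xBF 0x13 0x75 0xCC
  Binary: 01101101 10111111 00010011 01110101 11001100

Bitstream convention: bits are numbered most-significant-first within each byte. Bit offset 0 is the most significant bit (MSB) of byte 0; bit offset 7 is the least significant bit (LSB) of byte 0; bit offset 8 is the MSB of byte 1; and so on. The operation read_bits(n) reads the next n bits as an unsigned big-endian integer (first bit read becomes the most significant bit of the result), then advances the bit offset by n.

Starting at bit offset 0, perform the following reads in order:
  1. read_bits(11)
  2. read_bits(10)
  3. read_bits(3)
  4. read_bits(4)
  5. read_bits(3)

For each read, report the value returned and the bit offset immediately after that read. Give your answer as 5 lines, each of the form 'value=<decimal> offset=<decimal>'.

Read 1: bits[0:11] width=11 -> value=877 (bin 01101101101); offset now 11 = byte 1 bit 3; 29 bits remain
Read 2: bits[11:21] width=10 -> value=994 (bin 1111100010); offset now 21 = byte 2 bit 5; 19 bits remain
Read 3: bits[21:24] width=3 -> value=3 (bin 011); offset now 24 = byte 3 bit 0; 16 bits remain
Read 4: bits[24:28] width=4 -> value=7 (bin 0111); offset now 28 = byte 3 bit 4; 12 bits remain
Read 5: bits[28:31] width=3 -> value=2 (bin 010); offset now 31 = byte 3 bit 7; 9 bits remain

Answer: value=877 offset=11
value=994 offset=21
value=3 offset=24
value=7 offset=28
value=2 offset=31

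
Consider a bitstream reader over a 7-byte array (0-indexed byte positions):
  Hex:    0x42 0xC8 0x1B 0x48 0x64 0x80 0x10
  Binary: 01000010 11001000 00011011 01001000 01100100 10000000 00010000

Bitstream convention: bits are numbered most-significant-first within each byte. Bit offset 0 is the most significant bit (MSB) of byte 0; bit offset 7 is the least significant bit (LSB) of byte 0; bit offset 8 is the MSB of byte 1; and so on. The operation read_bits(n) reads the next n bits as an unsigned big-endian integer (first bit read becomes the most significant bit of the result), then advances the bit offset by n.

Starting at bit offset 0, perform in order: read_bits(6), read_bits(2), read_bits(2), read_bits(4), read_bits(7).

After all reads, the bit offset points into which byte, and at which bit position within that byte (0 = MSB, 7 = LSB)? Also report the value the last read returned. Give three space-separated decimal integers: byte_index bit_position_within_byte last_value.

Answer: 2 5 3

Derivation:
Read 1: bits[0:6] width=6 -> value=16 (bin 010000); offset now 6 = byte 0 bit 6; 50 bits remain
Read 2: bits[6:8] width=2 -> value=2 (bin 10); offset now 8 = byte 1 bit 0; 48 bits remain
Read 3: bits[8:10] width=2 -> value=3 (bin 11); offset now 10 = byte 1 bit 2; 46 bits remain
Read 4: bits[10:14] width=4 -> value=2 (bin 0010); offset now 14 = byte 1 bit 6; 42 bits remain
Read 5: bits[14:21] width=7 -> value=3 (bin 0000011); offset now 21 = byte 2 bit 5; 35 bits remain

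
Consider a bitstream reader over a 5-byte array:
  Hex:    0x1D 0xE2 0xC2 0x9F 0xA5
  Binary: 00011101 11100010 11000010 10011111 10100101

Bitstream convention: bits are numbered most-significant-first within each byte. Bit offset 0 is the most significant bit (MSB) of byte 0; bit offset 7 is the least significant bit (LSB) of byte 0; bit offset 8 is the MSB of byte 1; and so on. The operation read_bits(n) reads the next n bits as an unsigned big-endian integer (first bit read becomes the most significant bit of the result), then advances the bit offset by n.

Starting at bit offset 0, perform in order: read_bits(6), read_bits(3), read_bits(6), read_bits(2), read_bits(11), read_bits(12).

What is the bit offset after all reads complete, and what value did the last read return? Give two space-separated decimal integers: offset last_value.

Answer: 40 4005

Derivation:
Read 1: bits[0:6] width=6 -> value=7 (bin 000111); offset now 6 = byte 0 bit 6; 34 bits remain
Read 2: bits[6:9] width=3 -> value=3 (bin 011); offset now 9 = byte 1 bit 1; 31 bits remain
Read 3: bits[9:15] width=6 -> value=49 (bin 110001); offset now 15 = byte 1 bit 7; 25 bits remain
Read 4: bits[15:17] width=2 -> value=1 (bin 01); offset now 17 = byte 2 bit 1; 23 bits remain
Read 5: bits[17:28] width=11 -> value=1065 (bin 10000101001); offset now 28 = byte 3 bit 4; 12 bits remain
Read 6: bits[28:40] width=12 -> value=4005 (bin 111110100101); offset now 40 = byte 5 bit 0; 0 bits remain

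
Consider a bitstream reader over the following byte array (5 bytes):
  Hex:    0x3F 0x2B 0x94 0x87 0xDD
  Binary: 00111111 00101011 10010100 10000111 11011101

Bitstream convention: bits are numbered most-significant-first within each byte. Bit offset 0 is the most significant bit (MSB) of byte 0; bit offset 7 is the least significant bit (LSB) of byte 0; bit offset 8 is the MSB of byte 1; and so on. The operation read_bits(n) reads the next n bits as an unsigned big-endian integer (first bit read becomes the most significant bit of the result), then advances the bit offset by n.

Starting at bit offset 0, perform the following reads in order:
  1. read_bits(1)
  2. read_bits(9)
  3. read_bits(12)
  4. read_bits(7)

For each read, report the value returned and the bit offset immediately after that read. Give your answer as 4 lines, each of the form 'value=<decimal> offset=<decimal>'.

Answer: value=0 offset=1
value=252 offset=10
value=2789 offset=22
value=16 offset=29

Derivation:
Read 1: bits[0:1] width=1 -> value=0 (bin 0); offset now 1 = byte 0 bit 1; 39 bits remain
Read 2: bits[1:10] width=9 -> value=252 (bin 011111100); offset now 10 = byte 1 bit 2; 30 bits remain
Read 3: bits[10:22] width=12 -> value=2789 (bin 101011100101); offset now 22 = byte 2 bit 6; 18 bits remain
Read 4: bits[22:29] width=7 -> value=16 (bin 0010000); offset now 29 = byte 3 bit 5; 11 bits remain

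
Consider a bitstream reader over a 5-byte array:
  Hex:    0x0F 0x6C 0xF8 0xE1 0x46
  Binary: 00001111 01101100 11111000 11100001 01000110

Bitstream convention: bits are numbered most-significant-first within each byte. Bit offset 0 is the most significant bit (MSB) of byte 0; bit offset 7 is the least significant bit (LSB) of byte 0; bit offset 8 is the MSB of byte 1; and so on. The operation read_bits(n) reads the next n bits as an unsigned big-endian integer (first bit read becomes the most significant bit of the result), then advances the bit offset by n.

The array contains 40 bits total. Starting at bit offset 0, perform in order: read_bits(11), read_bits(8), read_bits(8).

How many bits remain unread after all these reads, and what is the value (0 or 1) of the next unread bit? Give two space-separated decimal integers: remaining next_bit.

Answer: 13 0

Derivation:
Read 1: bits[0:11] width=11 -> value=123 (bin 00001111011); offset now 11 = byte 1 bit 3; 29 bits remain
Read 2: bits[11:19] width=8 -> value=103 (bin 01100111); offset now 19 = byte 2 bit 3; 21 bits remain
Read 3: bits[19:27] width=8 -> value=199 (bin 11000111); offset now 27 = byte 3 bit 3; 13 bits remain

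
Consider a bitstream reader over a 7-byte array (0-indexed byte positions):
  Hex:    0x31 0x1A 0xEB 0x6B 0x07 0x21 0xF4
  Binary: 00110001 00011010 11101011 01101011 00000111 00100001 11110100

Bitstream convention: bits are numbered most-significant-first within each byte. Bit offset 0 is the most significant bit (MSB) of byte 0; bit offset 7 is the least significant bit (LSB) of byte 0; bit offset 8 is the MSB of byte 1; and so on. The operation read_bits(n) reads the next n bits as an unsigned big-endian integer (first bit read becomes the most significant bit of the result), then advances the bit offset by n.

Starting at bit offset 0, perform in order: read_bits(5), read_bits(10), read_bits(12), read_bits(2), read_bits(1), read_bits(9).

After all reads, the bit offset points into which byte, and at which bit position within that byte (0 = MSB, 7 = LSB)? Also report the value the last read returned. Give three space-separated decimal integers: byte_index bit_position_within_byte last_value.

Answer: 4 7 387

Derivation:
Read 1: bits[0:5] width=5 -> value=6 (bin 00110); offset now 5 = byte 0 bit 5; 51 bits remain
Read 2: bits[5:15] width=10 -> value=141 (bin 0010001101); offset now 15 = byte 1 bit 7; 41 bits remain
Read 3: bits[15:27] width=12 -> value=1883 (bin 011101011011); offset now 27 = byte 3 bit 3; 29 bits remain
Read 4: bits[27:29] width=2 -> value=1 (bin 01); offset now 29 = byte 3 bit 5; 27 bits remain
Read 5: bits[29:30] width=1 -> value=0 (bin 0); offset now 30 = byte 3 bit 6; 26 bits remain
Read 6: bits[30:39] width=9 -> value=387 (bin 110000011); offset now 39 = byte 4 bit 7; 17 bits remain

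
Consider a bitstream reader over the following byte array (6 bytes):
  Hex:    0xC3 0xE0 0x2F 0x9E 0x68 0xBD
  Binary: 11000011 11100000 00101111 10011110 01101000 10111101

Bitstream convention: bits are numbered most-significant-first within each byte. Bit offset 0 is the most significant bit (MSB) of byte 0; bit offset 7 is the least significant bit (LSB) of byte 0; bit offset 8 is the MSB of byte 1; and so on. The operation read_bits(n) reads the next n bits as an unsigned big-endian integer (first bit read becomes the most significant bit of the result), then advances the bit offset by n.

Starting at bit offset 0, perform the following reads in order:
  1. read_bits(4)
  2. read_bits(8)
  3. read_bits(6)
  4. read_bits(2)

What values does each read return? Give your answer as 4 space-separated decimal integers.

Read 1: bits[0:4] width=4 -> value=12 (bin 1100); offset now 4 = byte 0 bit 4; 44 bits remain
Read 2: bits[4:12] width=8 -> value=62 (bin 00111110); offset now 12 = byte 1 bit 4; 36 bits remain
Read 3: bits[12:18] width=6 -> value=0 (bin 000000); offset now 18 = byte 2 bit 2; 30 bits remain
Read 4: bits[18:20] width=2 -> value=2 (bin 10); offset now 20 = byte 2 bit 4; 28 bits remain

Answer: 12 62 0 2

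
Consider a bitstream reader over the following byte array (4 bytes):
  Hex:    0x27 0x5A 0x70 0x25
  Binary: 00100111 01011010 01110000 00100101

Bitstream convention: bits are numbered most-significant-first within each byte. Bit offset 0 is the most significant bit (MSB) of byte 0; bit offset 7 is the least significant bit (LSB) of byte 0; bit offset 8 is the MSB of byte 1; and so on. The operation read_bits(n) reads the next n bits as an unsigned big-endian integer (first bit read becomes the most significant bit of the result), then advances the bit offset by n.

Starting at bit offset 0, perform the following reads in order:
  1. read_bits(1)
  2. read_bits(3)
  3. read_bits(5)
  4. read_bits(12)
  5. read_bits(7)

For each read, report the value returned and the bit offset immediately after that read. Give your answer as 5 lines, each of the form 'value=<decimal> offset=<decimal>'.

Read 1: bits[0:1] width=1 -> value=0 (bin 0); offset now 1 = byte 0 bit 1; 31 bits remain
Read 2: bits[1:4] width=3 -> value=2 (bin 010); offset now 4 = byte 0 bit 4; 28 bits remain
Read 3: bits[4:9] width=5 -> value=14 (bin 01110); offset now 9 = byte 1 bit 1; 23 bits remain
Read 4: bits[9:21] width=12 -> value=2894 (bin 101101001110); offset now 21 = byte 2 bit 5; 11 bits remain
Read 5: bits[21:28] width=7 -> value=2 (bin 0000010); offset now 28 = byte 3 bit 4; 4 bits remain

Answer: value=0 offset=1
value=2 offset=4
value=14 offset=9
value=2894 offset=21
value=2 offset=28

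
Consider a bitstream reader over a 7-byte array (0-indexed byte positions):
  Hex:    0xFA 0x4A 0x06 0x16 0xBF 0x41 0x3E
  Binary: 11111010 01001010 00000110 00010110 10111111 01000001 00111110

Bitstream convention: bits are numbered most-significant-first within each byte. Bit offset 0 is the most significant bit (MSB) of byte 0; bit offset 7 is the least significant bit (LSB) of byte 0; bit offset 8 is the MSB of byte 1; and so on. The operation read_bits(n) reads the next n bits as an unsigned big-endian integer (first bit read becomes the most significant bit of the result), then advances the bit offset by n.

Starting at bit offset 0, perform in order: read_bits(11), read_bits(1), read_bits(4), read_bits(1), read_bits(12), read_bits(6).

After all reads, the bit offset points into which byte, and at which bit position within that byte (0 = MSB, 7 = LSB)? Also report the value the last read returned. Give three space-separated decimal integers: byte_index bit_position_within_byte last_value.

Answer: 4 3 53

Derivation:
Read 1: bits[0:11] width=11 -> value=2002 (bin 11111010010); offset now 11 = byte 1 bit 3; 45 bits remain
Read 2: bits[11:12] width=1 -> value=0 (bin 0); offset now 12 = byte 1 bit 4; 44 bits remain
Read 3: bits[12:16] width=4 -> value=10 (bin 1010); offset now 16 = byte 2 bit 0; 40 bits remain
Read 4: bits[16:17] width=1 -> value=0 (bin 0); offset now 17 = byte 2 bit 1; 39 bits remain
Read 5: bits[17:29] width=12 -> value=194 (bin 000011000010); offset now 29 = byte 3 bit 5; 27 bits remain
Read 6: bits[29:35] width=6 -> value=53 (bin 110101); offset now 35 = byte 4 bit 3; 21 bits remain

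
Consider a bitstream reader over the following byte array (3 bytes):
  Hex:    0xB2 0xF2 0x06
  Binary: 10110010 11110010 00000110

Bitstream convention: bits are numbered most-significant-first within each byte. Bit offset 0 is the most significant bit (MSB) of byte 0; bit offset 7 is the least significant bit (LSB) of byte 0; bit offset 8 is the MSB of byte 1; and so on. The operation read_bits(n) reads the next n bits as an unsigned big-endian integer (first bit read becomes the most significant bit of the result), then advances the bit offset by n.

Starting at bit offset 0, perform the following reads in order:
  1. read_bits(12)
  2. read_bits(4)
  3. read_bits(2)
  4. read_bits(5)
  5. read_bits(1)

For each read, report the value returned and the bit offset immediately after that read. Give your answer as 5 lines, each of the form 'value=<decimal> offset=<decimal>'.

Read 1: bits[0:12] width=12 -> value=2863 (bin 101100101111); offset now 12 = byte 1 bit 4; 12 bits remain
Read 2: bits[12:16] width=4 -> value=2 (bin 0010); offset now 16 = byte 2 bit 0; 8 bits remain
Read 3: bits[16:18] width=2 -> value=0 (bin 00); offset now 18 = byte 2 bit 2; 6 bits remain
Read 4: bits[18:23] width=5 -> value=3 (bin 00011); offset now 23 = byte 2 bit 7; 1 bits remain
Read 5: bits[23:24] width=1 -> value=0 (bin 0); offset now 24 = byte 3 bit 0; 0 bits remain

Answer: value=2863 offset=12
value=2 offset=16
value=0 offset=18
value=3 offset=23
value=0 offset=24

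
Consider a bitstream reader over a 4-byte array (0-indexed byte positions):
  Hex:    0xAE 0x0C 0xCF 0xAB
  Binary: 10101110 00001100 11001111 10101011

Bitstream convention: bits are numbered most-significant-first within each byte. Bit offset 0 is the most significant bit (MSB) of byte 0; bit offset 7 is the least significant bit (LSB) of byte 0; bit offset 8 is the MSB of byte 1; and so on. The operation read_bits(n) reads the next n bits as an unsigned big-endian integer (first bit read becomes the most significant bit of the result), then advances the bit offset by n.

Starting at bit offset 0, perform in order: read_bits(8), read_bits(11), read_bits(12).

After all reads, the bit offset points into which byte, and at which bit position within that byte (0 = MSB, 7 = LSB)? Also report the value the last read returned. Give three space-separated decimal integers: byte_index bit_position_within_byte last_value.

Read 1: bits[0:8] width=8 -> value=174 (bin 10101110); offset now 8 = byte 1 bit 0; 24 bits remain
Read 2: bits[8:19] width=11 -> value=102 (bin 00001100110); offset now 19 = byte 2 bit 3; 13 bits remain
Read 3: bits[19:31] width=12 -> value=2005 (bin 011111010101); offset now 31 = byte 3 bit 7; 1 bits remain

Answer: 3 7 2005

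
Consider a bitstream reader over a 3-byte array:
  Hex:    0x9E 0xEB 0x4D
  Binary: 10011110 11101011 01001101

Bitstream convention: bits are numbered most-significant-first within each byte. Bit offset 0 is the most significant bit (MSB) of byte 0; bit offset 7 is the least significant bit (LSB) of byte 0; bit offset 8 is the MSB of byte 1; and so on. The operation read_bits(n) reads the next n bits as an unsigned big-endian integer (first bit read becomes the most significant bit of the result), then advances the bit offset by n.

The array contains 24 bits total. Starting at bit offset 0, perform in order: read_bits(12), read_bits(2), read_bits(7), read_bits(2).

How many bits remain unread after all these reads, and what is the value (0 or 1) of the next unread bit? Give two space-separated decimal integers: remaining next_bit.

Answer: 1 1

Derivation:
Read 1: bits[0:12] width=12 -> value=2542 (bin 100111101110); offset now 12 = byte 1 bit 4; 12 bits remain
Read 2: bits[12:14] width=2 -> value=2 (bin 10); offset now 14 = byte 1 bit 6; 10 bits remain
Read 3: bits[14:21] width=7 -> value=105 (bin 1101001); offset now 21 = byte 2 bit 5; 3 bits remain
Read 4: bits[21:23] width=2 -> value=2 (bin 10); offset now 23 = byte 2 bit 7; 1 bits remain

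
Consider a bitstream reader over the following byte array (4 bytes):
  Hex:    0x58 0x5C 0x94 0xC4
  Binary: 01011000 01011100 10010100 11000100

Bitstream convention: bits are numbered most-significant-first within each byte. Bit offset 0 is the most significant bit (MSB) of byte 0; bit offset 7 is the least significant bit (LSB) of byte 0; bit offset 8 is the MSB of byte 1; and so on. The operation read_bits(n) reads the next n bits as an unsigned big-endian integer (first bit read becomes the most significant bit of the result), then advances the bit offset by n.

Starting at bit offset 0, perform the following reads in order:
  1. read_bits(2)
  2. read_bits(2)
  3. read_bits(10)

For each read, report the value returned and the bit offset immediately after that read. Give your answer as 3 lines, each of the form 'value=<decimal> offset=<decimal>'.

Answer: value=1 offset=2
value=1 offset=4
value=535 offset=14

Derivation:
Read 1: bits[0:2] width=2 -> value=1 (bin 01); offset now 2 = byte 0 bit 2; 30 bits remain
Read 2: bits[2:4] width=2 -> value=1 (bin 01); offset now 4 = byte 0 bit 4; 28 bits remain
Read 3: bits[4:14] width=10 -> value=535 (bin 1000010111); offset now 14 = byte 1 bit 6; 18 bits remain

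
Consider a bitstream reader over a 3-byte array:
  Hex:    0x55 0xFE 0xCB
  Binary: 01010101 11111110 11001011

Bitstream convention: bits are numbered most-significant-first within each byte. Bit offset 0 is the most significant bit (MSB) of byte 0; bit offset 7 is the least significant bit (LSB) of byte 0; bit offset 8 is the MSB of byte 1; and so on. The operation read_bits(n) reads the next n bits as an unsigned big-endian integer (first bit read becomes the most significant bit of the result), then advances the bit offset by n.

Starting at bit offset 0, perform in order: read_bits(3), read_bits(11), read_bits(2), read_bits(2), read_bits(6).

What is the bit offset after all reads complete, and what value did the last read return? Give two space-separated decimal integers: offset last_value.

Answer: 24 11

Derivation:
Read 1: bits[0:3] width=3 -> value=2 (bin 010); offset now 3 = byte 0 bit 3; 21 bits remain
Read 2: bits[3:14] width=11 -> value=1407 (bin 10101111111); offset now 14 = byte 1 bit 6; 10 bits remain
Read 3: bits[14:16] width=2 -> value=2 (bin 10); offset now 16 = byte 2 bit 0; 8 bits remain
Read 4: bits[16:18] width=2 -> value=3 (bin 11); offset now 18 = byte 2 bit 2; 6 bits remain
Read 5: bits[18:24] width=6 -> value=11 (bin 001011); offset now 24 = byte 3 bit 0; 0 bits remain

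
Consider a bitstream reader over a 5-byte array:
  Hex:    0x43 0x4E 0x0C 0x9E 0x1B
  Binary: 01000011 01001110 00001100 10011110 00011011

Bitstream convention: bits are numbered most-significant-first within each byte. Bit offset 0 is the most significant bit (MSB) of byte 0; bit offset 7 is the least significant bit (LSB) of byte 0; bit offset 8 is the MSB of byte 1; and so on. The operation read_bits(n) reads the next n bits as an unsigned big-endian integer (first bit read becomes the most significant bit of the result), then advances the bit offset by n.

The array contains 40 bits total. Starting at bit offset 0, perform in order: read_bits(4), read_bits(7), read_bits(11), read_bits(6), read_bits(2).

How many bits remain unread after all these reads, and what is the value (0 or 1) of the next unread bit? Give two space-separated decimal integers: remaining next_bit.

Read 1: bits[0:4] width=4 -> value=4 (bin 0100); offset now 4 = byte 0 bit 4; 36 bits remain
Read 2: bits[4:11] width=7 -> value=26 (bin 0011010); offset now 11 = byte 1 bit 3; 29 bits remain
Read 3: bits[11:22] width=11 -> value=899 (bin 01110000011); offset now 22 = byte 2 bit 6; 18 bits remain
Read 4: bits[22:28] width=6 -> value=9 (bin 001001); offset now 28 = byte 3 bit 4; 12 bits remain
Read 5: bits[28:30] width=2 -> value=3 (bin 11); offset now 30 = byte 3 bit 6; 10 bits remain

Answer: 10 1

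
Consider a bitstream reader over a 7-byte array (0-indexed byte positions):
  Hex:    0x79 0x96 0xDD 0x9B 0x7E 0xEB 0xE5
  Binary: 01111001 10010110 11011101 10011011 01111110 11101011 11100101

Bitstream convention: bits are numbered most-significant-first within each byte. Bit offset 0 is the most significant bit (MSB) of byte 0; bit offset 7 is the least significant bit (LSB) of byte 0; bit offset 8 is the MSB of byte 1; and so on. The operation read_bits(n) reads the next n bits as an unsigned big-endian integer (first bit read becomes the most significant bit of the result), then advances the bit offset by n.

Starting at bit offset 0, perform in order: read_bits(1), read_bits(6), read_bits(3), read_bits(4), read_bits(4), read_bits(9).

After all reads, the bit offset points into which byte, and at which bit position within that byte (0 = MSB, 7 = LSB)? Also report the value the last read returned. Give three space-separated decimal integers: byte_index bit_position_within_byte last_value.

Read 1: bits[0:1] width=1 -> value=0 (bin 0); offset now 1 = byte 0 bit 1; 55 bits remain
Read 2: bits[1:7] width=6 -> value=60 (bin 111100); offset now 7 = byte 0 bit 7; 49 bits remain
Read 3: bits[7:10] width=3 -> value=6 (bin 110); offset now 10 = byte 1 bit 2; 46 bits remain
Read 4: bits[10:14] width=4 -> value=5 (bin 0101); offset now 14 = byte 1 bit 6; 42 bits remain
Read 5: bits[14:18] width=4 -> value=11 (bin 1011); offset now 18 = byte 2 bit 2; 38 bits remain
Read 6: bits[18:27] width=9 -> value=236 (bin 011101100); offset now 27 = byte 3 bit 3; 29 bits remain

Answer: 3 3 236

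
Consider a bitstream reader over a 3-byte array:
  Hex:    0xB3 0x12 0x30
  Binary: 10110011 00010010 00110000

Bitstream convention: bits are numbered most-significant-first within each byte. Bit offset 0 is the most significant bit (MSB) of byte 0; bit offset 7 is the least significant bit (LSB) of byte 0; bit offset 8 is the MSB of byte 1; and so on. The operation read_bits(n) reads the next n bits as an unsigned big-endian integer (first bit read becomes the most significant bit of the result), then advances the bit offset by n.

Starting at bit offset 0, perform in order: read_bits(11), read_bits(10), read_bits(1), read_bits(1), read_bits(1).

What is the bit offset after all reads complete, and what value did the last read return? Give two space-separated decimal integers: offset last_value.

Read 1: bits[0:11] width=11 -> value=1432 (bin 10110011000); offset now 11 = byte 1 bit 3; 13 bits remain
Read 2: bits[11:21] width=10 -> value=582 (bin 1001000110); offset now 21 = byte 2 bit 5; 3 bits remain
Read 3: bits[21:22] width=1 -> value=0 (bin 0); offset now 22 = byte 2 bit 6; 2 bits remain
Read 4: bits[22:23] width=1 -> value=0 (bin 0); offset now 23 = byte 2 bit 7; 1 bits remain
Read 5: bits[23:24] width=1 -> value=0 (bin 0); offset now 24 = byte 3 bit 0; 0 bits remain

Answer: 24 0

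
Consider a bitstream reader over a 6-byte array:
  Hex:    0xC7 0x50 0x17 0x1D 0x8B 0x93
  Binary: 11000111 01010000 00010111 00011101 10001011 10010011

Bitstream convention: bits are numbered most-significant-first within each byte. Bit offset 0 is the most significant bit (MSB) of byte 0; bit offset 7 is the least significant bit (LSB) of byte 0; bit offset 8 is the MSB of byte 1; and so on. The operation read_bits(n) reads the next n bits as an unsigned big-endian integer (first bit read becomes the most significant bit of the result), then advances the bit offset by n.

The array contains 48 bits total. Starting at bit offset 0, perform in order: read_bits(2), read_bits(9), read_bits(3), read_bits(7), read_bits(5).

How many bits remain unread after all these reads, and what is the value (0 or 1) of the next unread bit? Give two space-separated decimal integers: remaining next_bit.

Answer: 22 0

Derivation:
Read 1: bits[0:2] width=2 -> value=3 (bin 11); offset now 2 = byte 0 bit 2; 46 bits remain
Read 2: bits[2:11] width=9 -> value=58 (bin 000111010); offset now 11 = byte 1 bit 3; 37 bits remain
Read 3: bits[11:14] width=3 -> value=4 (bin 100); offset now 14 = byte 1 bit 6; 34 bits remain
Read 4: bits[14:21] width=7 -> value=2 (bin 0000010); offset now 21 = byte 2 bit 5; 27 bits remain
Read 5: bits[21:26] width=5 -> value=28 (bin 11100); offset now 26 = byte 3 bit 2; 22 bits remain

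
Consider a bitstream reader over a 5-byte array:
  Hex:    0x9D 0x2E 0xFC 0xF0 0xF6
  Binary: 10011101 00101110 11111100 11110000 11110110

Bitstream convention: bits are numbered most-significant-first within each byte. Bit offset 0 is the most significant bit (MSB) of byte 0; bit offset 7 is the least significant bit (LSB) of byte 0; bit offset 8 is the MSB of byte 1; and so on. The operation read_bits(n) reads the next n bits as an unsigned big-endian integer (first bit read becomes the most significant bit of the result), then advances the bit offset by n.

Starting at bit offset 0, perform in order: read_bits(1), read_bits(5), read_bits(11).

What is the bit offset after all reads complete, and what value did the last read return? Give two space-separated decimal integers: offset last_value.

Read 1: bits[0:1] width=1 -> value=1 (bin 1); offset now 1 = byte 0 bit 1; 39 bits remain
Read 2: bits[1:6] width=5 -> value=7 (bin 00111); offset now 6 = byte 0 bit 6; 34 bits remain
Read 3: bits[6:17] width=11 -> value=605 (bin 01001011101); offset now 17 = byte 2 bit 1; 23 bits remain

Answer: 17 605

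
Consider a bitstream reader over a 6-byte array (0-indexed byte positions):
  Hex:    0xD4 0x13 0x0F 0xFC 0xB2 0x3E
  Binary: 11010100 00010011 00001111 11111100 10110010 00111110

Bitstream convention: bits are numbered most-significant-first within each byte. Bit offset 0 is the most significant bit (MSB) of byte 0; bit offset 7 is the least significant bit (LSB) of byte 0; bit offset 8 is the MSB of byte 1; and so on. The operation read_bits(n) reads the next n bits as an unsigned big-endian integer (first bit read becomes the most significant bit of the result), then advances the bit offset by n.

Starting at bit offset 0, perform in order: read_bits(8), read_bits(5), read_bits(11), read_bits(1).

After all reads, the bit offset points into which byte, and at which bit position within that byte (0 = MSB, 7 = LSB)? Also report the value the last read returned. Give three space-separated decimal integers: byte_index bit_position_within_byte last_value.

Answer: 3 1 1

Derivation:
Read 1: bits[0:8] width=8 -> value=212 (bin 11010100); offset now 8 = byte 1 bit 0; 40 bits remain
Read 2: bits[8:13] width=5 -> value=2 (bin 00010); offset now 13 = byte 1 bit 5; 35 bits remain
Read 3: bits[13:24] width=11 -> value=783 (bin 01100001111); offset now 24 = byte 3 bit 0; 24 bits remain
Read 4: bits[24:25] width=1 -> value=1 (bin 1); offset now 25 = byte 3 bit 1; 23 bits remain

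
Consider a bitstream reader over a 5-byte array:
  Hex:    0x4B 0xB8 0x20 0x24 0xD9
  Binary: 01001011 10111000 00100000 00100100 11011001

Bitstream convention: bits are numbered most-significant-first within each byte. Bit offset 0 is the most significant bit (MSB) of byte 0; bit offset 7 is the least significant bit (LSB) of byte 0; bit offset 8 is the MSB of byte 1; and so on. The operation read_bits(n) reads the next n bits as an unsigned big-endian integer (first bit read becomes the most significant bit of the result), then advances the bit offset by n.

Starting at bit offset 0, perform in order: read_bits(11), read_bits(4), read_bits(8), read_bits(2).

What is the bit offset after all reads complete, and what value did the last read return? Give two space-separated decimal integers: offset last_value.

Read 1: bits[0:11] width=11 -> value=605 (bin 01001011101); offset now 11 = byte 1 bit 3; 29 bits remain
Read 2: bits[11:15] width=4 -> value=12 (bin 1100); offset now 15 = byte 1 bit 7; 25 bits remain
Read 3: bits[15:23] width=8 -> value=16 (bin 00010000); offset now 23 = byte 2 bit 7; 17 bits remain
Read 4: bits[23:25] width=2 -> value=0 (bin 00); offset now 25 = byte 3 bit 1; 15 bits remain

Answer: 25 0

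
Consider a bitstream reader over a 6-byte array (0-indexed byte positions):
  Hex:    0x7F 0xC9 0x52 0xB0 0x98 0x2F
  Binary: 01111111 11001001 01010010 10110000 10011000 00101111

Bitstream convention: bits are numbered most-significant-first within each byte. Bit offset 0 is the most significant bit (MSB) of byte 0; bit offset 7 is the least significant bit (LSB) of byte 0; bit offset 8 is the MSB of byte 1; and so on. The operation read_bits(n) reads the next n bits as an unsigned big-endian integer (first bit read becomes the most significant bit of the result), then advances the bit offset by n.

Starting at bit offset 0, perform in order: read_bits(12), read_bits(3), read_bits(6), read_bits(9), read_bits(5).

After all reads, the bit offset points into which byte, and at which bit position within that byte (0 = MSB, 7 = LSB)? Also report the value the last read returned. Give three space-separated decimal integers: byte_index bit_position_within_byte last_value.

Read 1: bits[0:12] width=12 -> value=2044 (bin 011111111100); offset now 12 = byte 1 bit 4; 36 bits remain
Read 2: bits[12:15] width=3 -> value=4 (bin 100); offset now 15 = byte 1 bit 7; 33 bits remain
Read 3: bits[15:21] width=6 -> value=42 (bin 101010); offset now 21 = byte 2 bit 5; 27 bits remain
Read 4: bits[21:30] width=9 -> value=172 (bin 010101100); offset now 30 = byte 3 bit 6; 18 bits remain
Read 5: bits[30:35] width=5 -> value=4 (bin 00100); offset now 35 = byte 4 bit 3; 13 bits remain

Answer: 4 3 4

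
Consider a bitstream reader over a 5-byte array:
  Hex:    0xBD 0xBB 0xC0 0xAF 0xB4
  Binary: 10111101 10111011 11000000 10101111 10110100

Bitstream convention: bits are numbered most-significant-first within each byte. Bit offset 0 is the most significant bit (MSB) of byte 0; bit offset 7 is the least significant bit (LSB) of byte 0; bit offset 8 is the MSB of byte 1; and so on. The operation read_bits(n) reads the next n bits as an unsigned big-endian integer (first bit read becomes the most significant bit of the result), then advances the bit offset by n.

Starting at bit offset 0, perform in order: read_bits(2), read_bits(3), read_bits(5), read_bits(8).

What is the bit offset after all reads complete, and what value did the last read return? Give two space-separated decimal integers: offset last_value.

Read 1: bits[0:2] width=2 -> value=2 (bin 10); offset now 2 = byte 0 bit 2; 38 bits remain
Read 2: bits[2:5] width=3 -> value=7 (bin 111); offset now 5 = byte 0 bit 5; 35 bits remain
Read 3: bits[5:10] width=5 -> value=22 (bin 10110); offset now 10 = byte 1 bit 2; 30 bits remain
Read 4: bits[10:18] width=8 -> value=239 (bin 11101111); offset now 18 = byte 2 bit 2; 22 bits remain

Answer: 18 239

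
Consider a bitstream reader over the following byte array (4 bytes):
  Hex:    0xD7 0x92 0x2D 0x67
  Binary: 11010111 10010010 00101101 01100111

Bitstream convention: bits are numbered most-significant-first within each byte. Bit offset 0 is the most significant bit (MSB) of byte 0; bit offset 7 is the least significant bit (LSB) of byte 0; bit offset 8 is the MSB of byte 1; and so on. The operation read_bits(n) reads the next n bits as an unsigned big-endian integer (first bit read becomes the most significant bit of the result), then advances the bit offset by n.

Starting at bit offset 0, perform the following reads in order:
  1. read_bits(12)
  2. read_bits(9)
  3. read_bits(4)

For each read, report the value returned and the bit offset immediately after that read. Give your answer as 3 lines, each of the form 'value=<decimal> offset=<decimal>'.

Read 1: bits[0:12] width=12 -> value=3449 (bin 110101111001); offset now 12 = byte 1 bit 4; 20 bits remain
Read 2: bits[12:21] width=9 -> value=69 (bin 001000101); offset now 21 = byte 2 bit 5; 11 bits remain
Read 3: bits[21:25] width=4 -> value=10 (bin 1010); offset now 25 = byte 3 bit 1; 7 bits remain

Answer: value=3449 offset=12
value=69 offset=21
value=10 offset=25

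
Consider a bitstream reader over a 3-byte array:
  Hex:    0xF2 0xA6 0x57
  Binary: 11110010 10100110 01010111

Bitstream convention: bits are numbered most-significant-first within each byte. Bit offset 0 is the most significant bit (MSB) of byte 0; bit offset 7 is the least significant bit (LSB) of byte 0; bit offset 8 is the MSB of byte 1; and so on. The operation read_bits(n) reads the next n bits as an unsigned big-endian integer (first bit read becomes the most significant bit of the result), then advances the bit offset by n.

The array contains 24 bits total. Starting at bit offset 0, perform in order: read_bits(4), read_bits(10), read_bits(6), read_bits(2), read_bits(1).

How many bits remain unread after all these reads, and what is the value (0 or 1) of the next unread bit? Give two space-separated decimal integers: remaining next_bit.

Read 1: bits[0:4] width=4 -> value=15 (bin 1111); offset now 4 = byte 0 bit 4; 20 bits remain
Read 2: bits[4:14] width=10 -> value=169 (bin 0010101001); offset now 14 = byte 1 bit 6; 10 bits remain
Read 3: bits[14:20] width=6 -> value=37 (bin 100101); offset now 20 = byte 2 bit 4; 4 bits remain
Read 4: bits[20:22] width=2 -> value=1 (bin 01); offset now 22 = byte 2 bit 6; 2 bits remain
Read 5: bits[22:23] width=1 -> value=1 (bin 1); offset now 23 = byte 2 bit 7; 1 bits remain

Answer: 1 1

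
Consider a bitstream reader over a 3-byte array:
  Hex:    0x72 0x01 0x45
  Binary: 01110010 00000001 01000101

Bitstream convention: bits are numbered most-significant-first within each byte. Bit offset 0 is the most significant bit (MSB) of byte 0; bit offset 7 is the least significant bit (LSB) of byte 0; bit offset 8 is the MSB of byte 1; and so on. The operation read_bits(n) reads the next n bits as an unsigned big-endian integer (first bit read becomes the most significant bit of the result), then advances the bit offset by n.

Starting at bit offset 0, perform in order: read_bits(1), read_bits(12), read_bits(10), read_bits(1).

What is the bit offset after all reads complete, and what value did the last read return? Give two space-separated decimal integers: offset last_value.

Read 1: bits[0:1] width=1 -> value=0 (bin 0); offset now 1 = byte 0 bit 1; 23 bits remain
Read 2: bits[1:13] width=12 -> value=3648 (bin 111001000000); offset now 13 = byte 1 bit 5; 11 bits remain
Read 3: bits[13:23] width=10 -> value=162 (bin 0010100010); offset now 23 = byte 2 bit 7; 1 bits remain
Read 4: bits[23:24] width=1 -> value=1 (bin 1); offset now 24 = byte 3 bit 0; 0 bits remain

Answer: 24 1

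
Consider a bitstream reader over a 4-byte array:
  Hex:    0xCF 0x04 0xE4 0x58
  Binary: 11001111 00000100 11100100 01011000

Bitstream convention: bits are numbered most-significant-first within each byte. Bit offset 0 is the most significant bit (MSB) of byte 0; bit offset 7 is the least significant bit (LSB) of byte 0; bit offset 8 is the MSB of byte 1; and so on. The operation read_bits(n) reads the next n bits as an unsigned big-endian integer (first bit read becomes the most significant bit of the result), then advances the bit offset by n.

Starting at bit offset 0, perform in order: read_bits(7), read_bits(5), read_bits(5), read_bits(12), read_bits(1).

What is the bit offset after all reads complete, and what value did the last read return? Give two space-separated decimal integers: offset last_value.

Answer: 30 0

Derivation:
Read 1: bits[0:7] width=7 -> value=103 (bin 1100111); offset now 7 = byte 0 bit 7; 25 bits remain
Read 2: bits[7:12] width=5 -> value=16 (bin 10000); offset now 12 = byte 1 bit 4; 20 bits remain
Read 3: bits[12:17] width=5 -> value=9 (bin 01001); offset now 17 = byte 2 bit 1; 15 bits remain
Read 4: bits[17:29] width=12 -> value=3211 (bin 110010001011); offset now 29 = byte 3 bit 5; 3 bits remain
Read 5: bits[29:30] width=1 -> value=0 (bin 0); offset now 30 = byte 3 bit 6; 2 bits remain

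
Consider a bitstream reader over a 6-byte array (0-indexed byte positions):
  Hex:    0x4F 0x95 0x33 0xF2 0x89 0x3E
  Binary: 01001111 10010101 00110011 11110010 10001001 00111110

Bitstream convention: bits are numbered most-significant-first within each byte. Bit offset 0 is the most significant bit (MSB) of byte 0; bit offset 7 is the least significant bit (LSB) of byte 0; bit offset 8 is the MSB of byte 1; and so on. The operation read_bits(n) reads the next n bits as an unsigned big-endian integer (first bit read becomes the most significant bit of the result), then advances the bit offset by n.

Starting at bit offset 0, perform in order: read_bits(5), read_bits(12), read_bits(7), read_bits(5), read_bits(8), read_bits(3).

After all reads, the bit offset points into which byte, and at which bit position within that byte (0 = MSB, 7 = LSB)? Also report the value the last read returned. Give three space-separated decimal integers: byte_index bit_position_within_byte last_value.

Answer: 5 0 1

Derivation:
Read 1: bits[0:5] width=5 -> value=9 (bin 01001); offset now 5 = byte 0 bit 5; 43 bits remain
Read 2: bits[5:17] width=12 -> value=3882 (bin 111100101010); offset now 17 = byte 2 bit 1; 31 bits remain
Read 3: bits[17:24] width=7 -> value=51 (bin 0110011); offset now 24 = byte 3 bit 0; 24 bits remain
Read 4: bits[24:29] width=5 -> value=30 (bin 11110); offset now 29 = byte 3 bit 5; 19 bits remain
Read 5: bits[29:37] width=8 -> value=81 (bin 01010001); offset now 37 = byte 4 bit 5; 11 bits remain
Read 6: bits[37:40] width=3 -> value=1 (bin 001); offset now 40 = byte 5 bit 0; 8 bits remain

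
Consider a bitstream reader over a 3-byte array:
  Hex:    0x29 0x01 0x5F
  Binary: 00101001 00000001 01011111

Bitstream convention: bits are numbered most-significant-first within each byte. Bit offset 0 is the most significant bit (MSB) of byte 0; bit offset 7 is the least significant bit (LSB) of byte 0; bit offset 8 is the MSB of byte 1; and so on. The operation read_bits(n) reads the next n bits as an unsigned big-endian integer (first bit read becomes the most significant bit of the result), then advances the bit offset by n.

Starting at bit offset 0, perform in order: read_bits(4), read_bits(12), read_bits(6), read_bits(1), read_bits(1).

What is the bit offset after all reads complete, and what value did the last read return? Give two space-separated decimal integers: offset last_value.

Read 1: bits[0:4] width=4 -> value=2 (bin 0010); offset now 4 = byte 0 bit 4; 20 bits remain
Read 2: bits[4:16] width=12 -> value=2305 (bin 100100000001); offset now 16 = byte 2 bit 0; 8 bits remain
Read 3: bits[16:22] width=6 -> value=23 (bin 010111); offset now 22 = byte 2 bit 6; 2 bits remain
Read 4: bits[22:23] width=1 -> value=1 (bin 1); offset now 23 = byte 2 bit 7; 1 bits remain
Read 5: bits[23:24] width=1 -> value=1 (bin 1); offset now 24 = byte 3 bit 0; 0 bits remain

Answer: 24 1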